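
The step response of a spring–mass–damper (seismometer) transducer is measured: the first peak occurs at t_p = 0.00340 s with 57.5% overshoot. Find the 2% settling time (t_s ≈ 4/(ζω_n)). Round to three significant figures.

The overshoot fixes ζ = −ln(OS)/√(π²+ln²(OS)) = 0.173.
t_p = π/ω_d ⇒ ω_d = 924 rad/s; then ω_n = ω_d/√(1−ζ²) = 938 rad/s.
t_s ≈ 4/(ζω_n) = 4/(0.173·938) = 0.0246 s.

t_s ≈ 0.0246 s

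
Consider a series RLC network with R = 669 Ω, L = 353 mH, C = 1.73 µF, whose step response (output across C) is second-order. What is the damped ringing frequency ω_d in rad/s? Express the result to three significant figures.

ω_d ≈ 860 rad/s

For a series RLC circuit (capacitor voltage as output), ω_n = 1/√(LC) = 1/√(353 mH · 1.73 µF) = 1280 rad/s.
ζ = (R/2)·√(C/L) = (669/2)·√(1.73 µF/353 mH) = 0.741.
ω_d = 1280·√(1 − 0.741²) = 860 rad/s.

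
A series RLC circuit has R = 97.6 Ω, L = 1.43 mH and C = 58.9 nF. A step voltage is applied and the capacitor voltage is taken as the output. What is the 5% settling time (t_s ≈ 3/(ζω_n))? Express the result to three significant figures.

t_s ≈ 0.0000879 s

For a series RLC circuit (capacitor voltage as output), ω_n = 1/√(LC) = 1/√(1.43 mH · 58.9 nF) = 109000 rad/s.
ζ = (R/2)·√(C/L) = (97.6/2)·√(58.9 nF/1.43 mH) = 0.313.
t_s ≈ 3/(ζω_n) = 0.0000879 s.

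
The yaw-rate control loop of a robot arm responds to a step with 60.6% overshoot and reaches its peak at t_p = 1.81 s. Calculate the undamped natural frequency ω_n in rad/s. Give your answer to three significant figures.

ζ from %OS: ζ = |ln 0.606|/√(π²+ln²0.606) = 0.157.
From t_p = π/ω_d, ω_d = π/1.81 = 1.74 rad/s, so ω_n = ω_d/√(1−ζ²) = 1.76 rad/s.

ω_n ≈ 1.76 rad/s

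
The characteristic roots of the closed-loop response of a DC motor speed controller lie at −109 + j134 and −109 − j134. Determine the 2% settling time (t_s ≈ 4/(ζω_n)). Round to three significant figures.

t_s ≈ 0.0367 s

For poles at −σ ± jω_d, ζω_n = σ = 109, so t_s ≈ 4/σ = 0.0367 s.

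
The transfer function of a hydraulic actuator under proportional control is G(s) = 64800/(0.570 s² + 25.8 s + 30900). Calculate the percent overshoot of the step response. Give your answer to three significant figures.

%OS ≈ 73.6%

Dividing through by 0.570: denominator becomes s² + 45.26 s + 54210.
So ω_n = √54210 = 233 rad/s and ζ = 45.26/(2·233) = 0.0972.
%OS = 100 e^{−πζ/√(1−ζ²)} with ζ = 0.0972 gives 73.6%.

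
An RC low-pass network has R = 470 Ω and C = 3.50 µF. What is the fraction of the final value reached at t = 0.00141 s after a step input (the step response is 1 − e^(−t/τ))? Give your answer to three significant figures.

τ = RC = 470 × 3.50 µF = 0.00164 s.
y(t)/y_∞ = 1 − e^(−t/τ) = 1 − e^(−0.00141/0.00164) = 1 − e^(−0.857) = 0.576.

y/y_∞ ≈ 0.576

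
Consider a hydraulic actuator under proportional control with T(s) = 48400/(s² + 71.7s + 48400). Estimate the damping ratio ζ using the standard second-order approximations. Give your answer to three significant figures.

Matching coefficients with s² + 2ζω_n s + ω_n² gives ω_n² = 48400 ⇒ ω_n = 220 rad/s, and ζ = 71.7/(2ω_n) = 0.163.

ζ ≈ 0.163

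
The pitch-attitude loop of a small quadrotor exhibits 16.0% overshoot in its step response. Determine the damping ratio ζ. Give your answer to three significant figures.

ζ = −ln(OS)/√(π² + (ln OS)²). With OS = 0.160, ln OS = −1.833 and ζ = 1.833/3.637 = 0.504.

ζ ≈ 0.504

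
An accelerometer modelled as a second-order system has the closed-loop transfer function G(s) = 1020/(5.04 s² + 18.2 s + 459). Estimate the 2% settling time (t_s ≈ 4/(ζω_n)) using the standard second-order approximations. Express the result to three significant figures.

Dividing through by 5.04: denominator becomes s² + 3.611 s + 91.07.
So ω_n = √91.07 = 9.54 rad/s and ζ = 3.611/(2·9.54) = 0.189.
t_s ≈ 4/(ζω_n) = 2.22 s.

t_s ≈ 2.22 s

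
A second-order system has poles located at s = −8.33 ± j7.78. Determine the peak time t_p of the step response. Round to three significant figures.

t_p ≈ 0.404 s

t_p = π/ω_d with ω_d = 7.78 (the imaginary part), so t_p = 0.404 s.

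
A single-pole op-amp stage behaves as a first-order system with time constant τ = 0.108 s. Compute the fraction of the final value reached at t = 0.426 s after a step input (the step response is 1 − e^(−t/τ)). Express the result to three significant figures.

y/y_∞ ≈ 0.981

y(t)/y_∞ = 1 − e^(−t/τ) = 1 − e^(−0.426/0.108) = 1 − e^(−3.94) = 0.981.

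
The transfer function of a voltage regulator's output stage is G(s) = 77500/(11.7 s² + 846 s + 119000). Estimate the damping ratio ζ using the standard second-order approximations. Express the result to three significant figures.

Dividing through by 11.7: denominator becomes s² + 72.31 s + 10170.
So ω_n = √10170 = 101 rad/s and ζ = 72.31/(2·101) = 0.358.

ζ ≈ 0.358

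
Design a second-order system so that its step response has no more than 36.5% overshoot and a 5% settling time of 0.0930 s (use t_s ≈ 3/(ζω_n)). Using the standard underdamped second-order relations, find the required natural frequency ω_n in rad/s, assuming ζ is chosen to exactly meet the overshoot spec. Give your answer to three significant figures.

ω_n ≈ 106 rad/s

Inverting the overshoot relation: ζ = |ln 0.365|/√(π² + ln²0.365) = 0.305.
Then ω_n = 3/(ζ t_s) = 3/(0.305 × 0.0930) = 106 rad/s.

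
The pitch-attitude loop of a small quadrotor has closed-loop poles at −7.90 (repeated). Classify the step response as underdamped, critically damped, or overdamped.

critically damped

Since there is a repeated negative-real pole, the response is critically damped.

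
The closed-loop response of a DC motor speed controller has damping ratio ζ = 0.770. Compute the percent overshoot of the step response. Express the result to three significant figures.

For an underdamped second-order system, %OS = 100·exp(−πζ/√(1−ζ²)).
πζ/√(1−ζ²) = π·0.770/√(1−0.593) = 3.791, so %OS = 100·e^(−3.791) = 2.26%.

%OS ≈ 2.26%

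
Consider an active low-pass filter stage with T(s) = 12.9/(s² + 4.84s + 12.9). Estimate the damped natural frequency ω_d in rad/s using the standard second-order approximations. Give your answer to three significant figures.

ω_n = √12.9 = 3.59 rad/s; ζ = 4.84/(2·3.59) = 0.674.
ω_d = 3.59·√(1 − 0.674²) = 2.65 rad/s.

ω_d ≈ 2.65 rad/s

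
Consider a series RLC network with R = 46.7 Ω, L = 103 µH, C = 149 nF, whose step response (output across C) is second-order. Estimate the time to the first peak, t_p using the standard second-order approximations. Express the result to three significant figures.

t_p ≈ 0.0000268 s

For a series RLC circuit (capacitor voltage as output), ω_n = 1/√(LC) = 1/√(103 µH · 149 nF) = 255000 rad/s.
ζ = (R/2)·√(C/L) = (46.7/2)·√(149 nF/103 µH) = 0.888.
ω_d = ω_n√(1−ζ²) = 117000 rad/s. t_p = π/ω_d = 0.0000268 s.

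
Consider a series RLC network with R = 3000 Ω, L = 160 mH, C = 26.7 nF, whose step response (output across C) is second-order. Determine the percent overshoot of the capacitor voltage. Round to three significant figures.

%OS ≈ 8.75%

For a series RLC circuit (capacitor voltage as output), ω_n = 1/√(LC) = 1/√(160 mH · 26.7 nF) = 15300 rad/s.
ζ = (R/2)·√(C/L) = (3000/2)·√(26.7 nF/160 mH) = 0.613.
%OS = 100 e^{−πζ/√(1−ζ²)} with ζ = 0.613 gives 8.75%.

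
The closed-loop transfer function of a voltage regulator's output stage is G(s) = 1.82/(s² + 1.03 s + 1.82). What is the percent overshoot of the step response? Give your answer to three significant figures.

%OS ≈ 27.3%

Matching coefficients with s² + 2ζω_n s + ω_n² gives ω_n² = 1.82 ⇒ ω_n = 1.35 rad/s, and ζ = 1.03/(2ω_n) = 0.382.
%OS = 100 e^{−πζ/√(1−ζ²)} with ζ = 0.382 gives 27.3%.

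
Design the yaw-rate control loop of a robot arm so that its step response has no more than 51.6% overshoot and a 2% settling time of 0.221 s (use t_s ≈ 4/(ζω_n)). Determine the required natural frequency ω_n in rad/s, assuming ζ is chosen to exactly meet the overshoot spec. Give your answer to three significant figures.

ω_n ≈ 87.8 rad/s

ζ = −ln(OS)/√(π² + (ln OS)²). With OS = 0.516, ln OS = −0.6616 and ζ = 0.6616/3.211 = 0.206.
From t_s ≈ 4/(ζω_n): ω_n = 4/(ζ·t_s) = 4/(0.206·0.221) = 87.8 rad/s.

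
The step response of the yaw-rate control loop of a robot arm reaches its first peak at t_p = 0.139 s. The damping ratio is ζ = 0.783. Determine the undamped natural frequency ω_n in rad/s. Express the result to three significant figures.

ω_n ≈ 36.3 rad/s

Peak time t_p = π/ω_d, so ω_d = π/t_p = π/0.139 = 22.6 rad/s.
ω_n = ω_d/√(1−ζ²) = 22.6/√0.387 = 36.3 rad/s.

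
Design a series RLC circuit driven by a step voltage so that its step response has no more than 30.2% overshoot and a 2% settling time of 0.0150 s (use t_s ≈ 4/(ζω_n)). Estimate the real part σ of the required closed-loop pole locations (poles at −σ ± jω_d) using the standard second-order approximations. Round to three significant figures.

σ ≈ 267

The settling-time spec alone fixes σ = ζω_n = 4/t_s = 4/0.0150 = 267.
(Overshoot then fixes ζ = 0.356 and hence ω_d = σ·√(1−ζ²)/ζ = 700 rad/s.)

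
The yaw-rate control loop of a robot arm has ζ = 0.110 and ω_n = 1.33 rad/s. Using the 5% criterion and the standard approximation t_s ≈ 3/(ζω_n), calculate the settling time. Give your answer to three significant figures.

t_s ≈ 20.5 s

t_s ≈ 3/(ζω_n) = 3/(0.110 × 1.33) = 20.5 s.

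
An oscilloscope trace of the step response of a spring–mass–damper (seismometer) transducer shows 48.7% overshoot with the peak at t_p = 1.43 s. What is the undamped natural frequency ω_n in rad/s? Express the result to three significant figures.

ω_n ≈ 2.25 rad/s

ζ from %OS: ζ = |ln 0.487|/√(π²+ln²0.487) = 0.223.
t_p = π/ω_d ⇒ ω_d = 2.20 rad/s; then ω_n = ω_d/√(1−ζ²) = 2.25 rad/s.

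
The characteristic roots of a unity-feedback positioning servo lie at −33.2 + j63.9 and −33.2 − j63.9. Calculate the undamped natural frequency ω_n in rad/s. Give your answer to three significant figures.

ω_n ≈ 72.0 rad/s

|pole| = ω_n = √(33.2² + 63.9²) = 72.0 rad/s; ζ = cos θ = σ/ω_n = 0.461.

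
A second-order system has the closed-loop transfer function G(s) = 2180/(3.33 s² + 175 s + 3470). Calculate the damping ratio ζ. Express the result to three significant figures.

Dividing through by 3.33: denominator becomes s² + 52.55 s + 1042.
So ω_n = √1042 = 32.3 rad/s and ζ = 52.55/(2·32.3) = 0.814.

ζ ≈ 0.814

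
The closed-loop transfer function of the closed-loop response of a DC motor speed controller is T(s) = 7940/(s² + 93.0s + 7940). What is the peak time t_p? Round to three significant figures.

t_p ≈ 0.0413 s

Comparing the denominator to s² + 2ζω_n s + ω_n²: ω_n = √7940 = 89.1 rad/s, and 2ζω_n = 93.0 so ζ = 93.0/(2·89.1) = 0.522.
ω_d = 89.1·√(1 − 0.522²) = 76.0 rad/s. Then t_p = π/ω_d = 0.0413 s.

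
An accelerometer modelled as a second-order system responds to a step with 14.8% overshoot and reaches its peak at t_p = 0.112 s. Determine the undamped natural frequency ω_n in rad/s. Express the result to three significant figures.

From the overshoot, ζ = −ln(OS)/√(π²+ln²(OS)) = 0.520.
From t_p = π/ω_d, ω_d = π/0.112 = 28.0 rad/s, so ω_n = ω_d/√(1−ζ²) = 32.8 rad/s.

ω_n ≈ 32.8 rad/s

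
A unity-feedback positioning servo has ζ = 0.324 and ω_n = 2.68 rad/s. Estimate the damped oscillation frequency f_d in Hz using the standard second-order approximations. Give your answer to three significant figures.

ω_d = ω_n√(1−ζ²) = 2.68·√0.895 = 2.54 rad/s.
f_d = ω_d/(2π) = 0.404 Hz.

f_d ≈ 0.404 Hz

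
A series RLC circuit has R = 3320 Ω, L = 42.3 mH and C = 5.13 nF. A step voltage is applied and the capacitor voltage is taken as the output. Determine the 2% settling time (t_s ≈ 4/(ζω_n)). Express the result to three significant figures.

For a series RLC circuit (capacitor voltage as output), ω_n = 1/√(LC) = 1/√(42.3 mH · 5.13 nF) = 67900 rad/s.
ζ = (R/2)·√(C/L) = (3320/2)·√(5.13 nF/42.3 mH) = 0.578.
t_s ≈ 4/(ζω_n) = 0.000102 s.

t_s ≈ 0.000102 s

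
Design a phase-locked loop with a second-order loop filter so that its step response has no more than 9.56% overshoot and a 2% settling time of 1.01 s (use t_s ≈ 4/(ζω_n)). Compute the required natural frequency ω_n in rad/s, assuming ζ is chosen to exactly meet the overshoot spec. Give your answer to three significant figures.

ω_n ≈ 6.62 rad/s

Inverting the overshoot relation: ζ = |ln 0.0956|/√(π² + ln²0.0956) = 0.599.
From t_s ≈ 4/(ζω_n): ω_n = 4/(ζ·t_s) = 4/(0.599·1.01) = 6.62 rad/s.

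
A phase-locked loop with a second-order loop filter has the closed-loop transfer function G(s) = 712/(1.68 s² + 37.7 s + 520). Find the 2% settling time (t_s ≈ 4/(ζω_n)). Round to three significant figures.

Dividing through by 1.68: denominator becomes s² + 22.44 s + 309.5.
So ω_n = √309.5 = 17.6 rad/s and ζ = 22.44/(2·17.6) = 0.638.
t_s ≈ 4/(ζω_n) = 0.356 s.

t_s ≈ 0.356 s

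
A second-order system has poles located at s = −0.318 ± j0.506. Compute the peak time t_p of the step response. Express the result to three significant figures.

t_p = π/ω_d with ω_d = 0.506 (the imaginary part), so t_p = 6.21 s.

t_p ≈ 6.21 s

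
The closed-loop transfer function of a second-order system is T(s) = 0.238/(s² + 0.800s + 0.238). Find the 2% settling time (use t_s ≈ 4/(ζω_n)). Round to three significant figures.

Comparing the denominator to s² + 2ζω_n s + ω_n²: ω_n = √0.238 = 0.488 rad/s, and 2ζω_n = 0.800 so ζ = 0.800/(2·0.488) = 0.820.
t_s ≈ 4/(ζω_n) = 4/(0.820·0.488) = 10.0 s.

t_s ≈ 10.0 s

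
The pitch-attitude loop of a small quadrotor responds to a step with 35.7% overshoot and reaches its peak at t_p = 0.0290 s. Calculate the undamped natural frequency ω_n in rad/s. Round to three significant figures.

From the overshoot, ζ = −ln(OS)/√(π²+ln²(OS)) = 0.312.
From t_p = π/ω_d, ω_d = π/0.0290 = 108 rad/s, so ω_n = ω_d/√(1−ζ²) = 114 rad/s.

ω_n ≈ 114 rad/s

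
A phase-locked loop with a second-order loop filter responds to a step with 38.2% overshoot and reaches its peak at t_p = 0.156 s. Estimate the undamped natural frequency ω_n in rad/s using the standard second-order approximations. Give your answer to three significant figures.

ω_n ≈ 21.1 rad/s

The overshoot fixes ζ = −ln(OS)/√(π²+ln²(OS)) = 0.293.
t_p = π/ω_d ⇒ ω_d = 20.1 rad/s; then ω_n = ω_d/√(1−ζ²) = 21.1 rad/s.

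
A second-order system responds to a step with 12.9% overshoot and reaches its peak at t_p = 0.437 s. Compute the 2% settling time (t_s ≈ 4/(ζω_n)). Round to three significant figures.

t_s ≈ 0.854 s

The overshoot fixes ζ = −ln(OS)/√(π²+ln²(OS)) = 0.546.
From t_p = π/ω_d, ω_d = π/0.437 = 7.19 rad/s, so ω_n = ω_d/√(1−ζ²) = 8.58 rad/s.
t_s ≈ 4/(ζω_n) = 4/(0.546·8.58) = 0.854 s.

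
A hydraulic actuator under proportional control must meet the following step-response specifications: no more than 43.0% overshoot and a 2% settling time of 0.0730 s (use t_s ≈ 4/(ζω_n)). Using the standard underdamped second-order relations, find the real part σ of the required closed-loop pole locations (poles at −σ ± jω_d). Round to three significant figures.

The settling-time spec alone fixes σ = ζω_n = 4/t_s = 4/0.0730 = 54.8.
(Overshoot then fixes ζ = 0.259 and hence ω_d = σ·√(1−ζ²)/ζ = 204 rad/s.)

σ ≈ 54.8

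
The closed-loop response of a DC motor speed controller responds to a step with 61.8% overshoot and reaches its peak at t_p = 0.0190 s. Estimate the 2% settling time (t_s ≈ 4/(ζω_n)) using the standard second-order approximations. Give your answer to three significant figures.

The overshoot fixes ζ = −ln(OS)/√(π²+ln²(OS)) = 0.151.
t_p = π/ω_d ⇒ ω_d = 165 rad/s; then ω_n = ω_d/√(1−ζ²) = 167 rad/s.
t_s ≈ 4/(ζω_n) = 4/(0.151·167) = 0.158 s.

t_s ≈ 0.158 s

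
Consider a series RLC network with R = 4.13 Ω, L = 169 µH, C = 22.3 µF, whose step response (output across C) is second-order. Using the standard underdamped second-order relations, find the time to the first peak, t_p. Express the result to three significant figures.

For a series RLC circuit (capacitor voltage as output), ω_n = 1/√(LC) = 1/√(169 µH · 22.3 µF) = 16300 rad/s.
ζ = (R/2)·√(C/L) = (4.13/2)·√(22.3 µF/169 µH) = 0.750.
ω_d = ω_n√(1−ζ²) = 10800 rad/s. t_p = π/ω_d = 0.000292 s.

t_p ≈ 0.000292 s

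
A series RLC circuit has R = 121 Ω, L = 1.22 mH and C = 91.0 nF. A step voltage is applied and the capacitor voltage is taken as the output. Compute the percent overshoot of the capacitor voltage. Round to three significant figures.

%OS ≈ 14.6%

For a series RLC circuit (capacitor voltage as output), ω_n = 1/√(LC) = 1/√(1.22 mH · 91.0 nF) = 94900 rad/s.
ζ = (R/2)·√(C/L) = (121/2)·√(91.0 nF/1.22 mH) = 0.523.
%OS = 100 e^{−πζ/√(1−ζ²)} with ζ = 0.523 gives 14.6%.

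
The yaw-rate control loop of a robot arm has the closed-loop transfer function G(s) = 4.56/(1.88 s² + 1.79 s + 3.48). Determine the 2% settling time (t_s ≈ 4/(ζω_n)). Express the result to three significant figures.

Dividing through by 1.88: denominator becomes s² + 0.9521 s + 1.851.
So ω_n = √1.851 = 1.36 rad/s and ζ = 0.9521/(2·1.36) = 0.350.
t_s ≈ 4/(ζω_n) = 8.40 s.

t_s ≈ 8.40 s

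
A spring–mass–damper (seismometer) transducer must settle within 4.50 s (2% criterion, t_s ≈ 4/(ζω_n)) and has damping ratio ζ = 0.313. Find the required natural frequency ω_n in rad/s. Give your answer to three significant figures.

ω_n ≈ 2.84 rad/s

Rearranging t_s ≈ 4/(ζω_n) gives ω_n = 4/(ζ·t_s) = 4/(0.313 × 4.50) = 2.84 rad/s.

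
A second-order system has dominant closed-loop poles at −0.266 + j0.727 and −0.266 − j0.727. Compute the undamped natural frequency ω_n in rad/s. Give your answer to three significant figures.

With σ = 0.266, ω_d = 0.727: ω_n = √(σ²+ω_d²) = 0.774 rad/s, ζ = σ/ω_n = 0.344.

ω_n ≈ 0.774 rad/s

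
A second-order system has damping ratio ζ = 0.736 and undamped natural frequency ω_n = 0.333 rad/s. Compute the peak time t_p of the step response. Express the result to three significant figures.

t_p ≈ 13.9 s

The damped frequency is ω_d = ω_n√(1−ζ²) = 0.333·√(1−0.542) = 0.225 rad/s.
Peak time t_p = π/ω_d = π/0.225 = 13.9 s.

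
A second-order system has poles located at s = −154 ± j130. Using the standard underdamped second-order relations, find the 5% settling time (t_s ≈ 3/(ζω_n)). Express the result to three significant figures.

t_s ≈ 0.0195 s

For poles at −σ ± jω_d, ζω_n = σ = 154, so t_s ≈ 3/σ = 0.0195 s.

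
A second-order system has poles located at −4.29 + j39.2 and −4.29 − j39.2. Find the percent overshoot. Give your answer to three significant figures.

%OS ≈ 70.9%

|pole| = ω_n = √(4.29² + 39.2²) = 39.4 rad/s; ζ = cos θ = σ/ω_n = 0.109.
%OS = 100 e^{−πζ/√(1−ζ²)} with ζ = 0.109 gives 70.9%.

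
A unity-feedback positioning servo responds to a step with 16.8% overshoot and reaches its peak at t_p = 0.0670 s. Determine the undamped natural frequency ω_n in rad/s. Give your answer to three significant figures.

ω_n ≈ 53.9 rad/s

The overshoot fixes ζ = −ln(OS)/√(π²+ln²(OS)) = 0.494.
From t_p = π/ω_d, ω_d = π/0.0670 = 46.9 rad/s, so ω_n = ω_d/√(1−ζ²) = 53.9 rad/s.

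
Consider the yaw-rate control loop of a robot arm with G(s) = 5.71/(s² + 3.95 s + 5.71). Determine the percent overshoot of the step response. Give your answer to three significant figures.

Comparing the denominator to s² + 2ζω_n s + ω_n²: ω_n = √5.71 = 2.39 rad/s, and 2ζω_n = 3.95 so ζ = 3.95/(2·2.39) = 0.827.
Overshoot: exp(−π·0.827/√(1−0.827²)) = 0.00993, i.e. 0.993%.

%OS ≈ 0.993%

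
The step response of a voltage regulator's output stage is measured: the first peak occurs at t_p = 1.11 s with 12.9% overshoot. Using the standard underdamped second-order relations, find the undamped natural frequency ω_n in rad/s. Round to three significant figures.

ω_n ≈ 3.38 rad/s

From the overshoot, ζ = −ln(OS)/√(π²+ln²(OS)) = 0.546.
t_p = π/ω_d ⇒ ω_d = 2.83 rad/s; then ω_n = ω_d/√(1−ζ²) = 3.38 rad/s.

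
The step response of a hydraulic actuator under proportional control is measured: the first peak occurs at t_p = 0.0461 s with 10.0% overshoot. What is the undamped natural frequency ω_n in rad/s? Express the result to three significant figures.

From the overshoot, ζ = −ln(OS)/√(π²+ln²(OS)) = 0.591.
t_p = π/ω_d ⇒ ω_d = 68.1 rad/s; then ω_n = ω_d/√(1−ζ²) = 84.5 rad/s.

ω_n ≈ 84.5 rad/s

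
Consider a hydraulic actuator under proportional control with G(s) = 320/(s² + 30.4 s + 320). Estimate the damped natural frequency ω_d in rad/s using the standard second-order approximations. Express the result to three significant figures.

Comparing the denominator to s² + 2ζω_n s + ω_n²: ω_n = √320 = 17.9 rad/s, and 2ζω_n = 30.4 so ζ = 30.4/(2·17.9) = 0.850.
ω_d = ω_n√(1−ζ²) = 9.43 rad/s.

ω_d ≈ 9.43 rad/s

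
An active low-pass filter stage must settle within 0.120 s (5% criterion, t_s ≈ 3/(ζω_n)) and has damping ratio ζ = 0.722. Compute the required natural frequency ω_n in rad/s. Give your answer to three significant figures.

Rearranging t_s ≈ 3/(ζω_n) gives ω_n = 3/(ζ·t_s) = 3/(0.722 × 0.120) = 34.6 rad/s.

ω_n ≈ 34.6 rad/s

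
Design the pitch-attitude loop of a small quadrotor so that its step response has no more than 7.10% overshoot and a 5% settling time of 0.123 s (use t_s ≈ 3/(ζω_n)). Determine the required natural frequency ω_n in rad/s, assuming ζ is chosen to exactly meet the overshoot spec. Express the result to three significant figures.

ω_n ≈ 37.9 rad/s

Inverting the overshoot relation: ζ = |ln 0.0710|/√(π² + ln²0.0710) = 0.644.
From t_s ≈ 3/(ζω_n): ω_n = 3/(ζ·t_s) = 3/(0.644·0.123) = 37.9 rad/s.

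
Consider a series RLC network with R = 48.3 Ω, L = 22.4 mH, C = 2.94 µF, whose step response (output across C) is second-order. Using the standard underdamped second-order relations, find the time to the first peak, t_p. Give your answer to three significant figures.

For a series RLC circuit (capacitor voltage as output), ω_n = 1/√(LC) = 1/√(22.4 mH · 2.94 µF) = 3900 rad/s.
ζ = (R/2)·√(C/L) = (48.3/2)·√(2.94 µF/22.4 mH) = 0.277.
ω_d = 3900·√(1 − 0.277²) = 3740 rad/s. t_p = π/ω_d = 0.000839 s.

t_p ≈ 0.000839 s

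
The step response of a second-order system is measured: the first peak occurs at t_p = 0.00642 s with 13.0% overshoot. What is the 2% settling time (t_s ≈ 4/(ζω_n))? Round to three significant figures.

t_s ≈ 0.0126 s

ζ from %OS: ζ = |ln 0.130|/√(π²+ln²0.130) = 0.545.
t_p = π/ω_d ⇒ ω_d = 489 rad/s; then ω_n = ω_d/√(1−ζ²) = 583 rad/s.
t_s ≈ 4/(ζω_n) = 4/(0.545·583) = 0.0126 s.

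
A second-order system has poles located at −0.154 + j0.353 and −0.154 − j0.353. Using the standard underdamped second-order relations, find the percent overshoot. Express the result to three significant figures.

%OS ≈ 25.4%

The poles are at −σ ± jω_d with σ = 0.154 and ω_d = 0.353, so ω_n = √(σ²+ω_d²) = 0.385 rad/s and ζ = σ/ω_n = 0.400.
Overshoot: exp(−π·0.400/√(1−0.400²)) = 0.254, i.e. 25.4%.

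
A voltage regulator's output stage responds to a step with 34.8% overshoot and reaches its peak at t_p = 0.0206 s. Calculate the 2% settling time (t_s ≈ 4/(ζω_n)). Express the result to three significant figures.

t_s ≈ 0.0781 s

The overshoot fixes ζ = −ln(OS)/√(π²+ln²(OS)) = 0.318.
From t_p = π/ω_d, ω_d = π/0.0206 = 153 rad/s, so ω_n = ω_d/√(1−ζ²) = 161 rad/s.
t_s ≈ 4/(ζω_n) = 4/(0.318·161) = 0.0781 s.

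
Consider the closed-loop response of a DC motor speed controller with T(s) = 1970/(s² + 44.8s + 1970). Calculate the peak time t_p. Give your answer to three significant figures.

Comparing the denominator to s² + 2ζω_n s + ω_n²: ω_n = √1970 = 44.4 rad/s, and 2ζω_n = 44.8 so ζ = 44.8/(2·44.4) = 0.505.
The damped frequency ω_d = ω_n√(1−ζ²) = 38.3 rad/s. Then t_p = π/ω_d = 0.0820 s.

t_p ≈ 0.0820 s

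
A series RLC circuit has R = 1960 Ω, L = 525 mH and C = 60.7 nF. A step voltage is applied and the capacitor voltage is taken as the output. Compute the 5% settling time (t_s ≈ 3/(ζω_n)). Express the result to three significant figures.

For a series RLC circuit (capacitor voltage as output), ω_n = 1/√(LC) = 1/√(525 mH · 60.7 nF) = 5600 rad/s.
ζ = (R/2)·√(C/L) = (1960/2)·√(60.7 nF/525 mH) = 0.333.
t_s ≈ 3/(ζω_n) = 0.00161 s.

t_s ≈ 0.00161 s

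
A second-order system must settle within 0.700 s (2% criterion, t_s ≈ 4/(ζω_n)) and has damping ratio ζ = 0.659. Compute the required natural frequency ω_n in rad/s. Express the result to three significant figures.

ω_n ≈ 8.67 rad/s

Rearranging t_s ≈ 4/(ζω_n) gives ω_n = 4/(ζ·t_s) = 4/(0.659 × 0.700) = 8.67 rad/s.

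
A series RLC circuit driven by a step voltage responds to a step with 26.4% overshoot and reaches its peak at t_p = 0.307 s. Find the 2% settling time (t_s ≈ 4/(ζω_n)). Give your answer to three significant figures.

t_s ≈ 0.922 s

The overshoot fixes ζ = −ln(OS)/√(π²+ln²(OS)) = 0.390.
From t_p = π/ω_d, ω_d = π/0.307 = 10.2 rad/s, so ω_n = ω_d/√(1−ζ²) = 11.1 rad/s.
t_s ≈ 4/(ζω_n) = 4/(0.390·11.1) = 0.922 s.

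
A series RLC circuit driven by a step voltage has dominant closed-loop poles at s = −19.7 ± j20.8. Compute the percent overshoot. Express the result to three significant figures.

|pole| = ω_n = √(19.7² + 20.8²) = 28.6 rad/s; ζ = cos θ = σ/ω_n = 0.688.
%OS = 100 e^{−πζ/√(1−ζ²)} with ζ = 0.688 gives 5.10%.

%OS ≈ 5.10%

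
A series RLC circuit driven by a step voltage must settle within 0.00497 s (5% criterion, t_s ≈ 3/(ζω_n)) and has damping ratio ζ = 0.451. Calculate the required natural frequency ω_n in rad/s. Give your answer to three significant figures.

ω_n ≈ 1340 rad/s

Rearranging t_s ≈ 3/(ζω_n) gives ω_n = 3/(ζ·t_s) = 3/(0.451 × 0.00497) = 1340 rad/s.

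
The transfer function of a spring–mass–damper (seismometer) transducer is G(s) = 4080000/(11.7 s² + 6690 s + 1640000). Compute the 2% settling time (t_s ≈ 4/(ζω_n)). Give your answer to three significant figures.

t_s ≈ 0.0140 s

Dividing through by 11.7: denominator becomes s² + 571.8 s + 140200.
So ω_n = √140200 = 374 rad/s and ζ = 571.8/(2·374) = 0.764.
t_s ≈ 4/(ζω_n) = 0.0140 s.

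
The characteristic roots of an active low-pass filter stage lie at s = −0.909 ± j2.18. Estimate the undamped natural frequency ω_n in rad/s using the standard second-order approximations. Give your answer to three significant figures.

|pole| = ω_n = √(0.909² + 2.18²) = 2.36 rad/s; ζ = cos θ = σ/ω_n = 0.385.

ω_n ≈ 2.36 rad/s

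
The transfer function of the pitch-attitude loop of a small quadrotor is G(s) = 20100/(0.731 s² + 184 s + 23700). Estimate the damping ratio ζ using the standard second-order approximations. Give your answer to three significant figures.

Dividing through by 0.731: denominator becomes s² + 251.7 s + 32420.
So ω_n = √32420 = 180 rad/s and ζ = 251.7/(2·180) = 0.699.

ζ ≈ 0.699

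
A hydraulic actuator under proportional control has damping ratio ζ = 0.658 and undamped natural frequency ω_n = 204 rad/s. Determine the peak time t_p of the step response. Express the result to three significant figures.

t_p ≈ 0.0205 s

The damped frequency is ω_d = ω_n√(1−ζ²) = 204·√(1−0.433) = 154 rad/s.
Peak time t_p = π/ω_d = π/154 = 0.0205 s.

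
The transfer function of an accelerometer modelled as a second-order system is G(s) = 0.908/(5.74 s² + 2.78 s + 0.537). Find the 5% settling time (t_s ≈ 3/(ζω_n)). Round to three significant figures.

t_s ≈ 12.4 s

Dividing through by 5.74: denominator becomes s² + 0.4843 s + 0.09355.
So ω_n = √0.09355 = 0.306 rad/s and ζ = 0.4843/(2·0.306) = 0.792.
t_s ≈ 3/(ζω_n) = 12.4 s.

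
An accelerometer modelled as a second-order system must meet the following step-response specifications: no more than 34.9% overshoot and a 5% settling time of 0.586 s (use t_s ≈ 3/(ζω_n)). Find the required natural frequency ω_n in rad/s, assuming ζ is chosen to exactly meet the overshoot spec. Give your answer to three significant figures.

ω_n ≈ 16.1 rad/s

Inverting the overshoot relation: ζ = |ln 0.349|/√(π² + ln²0.349) = 0.318.
From t_s ≈ 3/(ζω_n): ω_n = 3/(ζ·t_s) = 3/(0.318·0.586) = 16.1 rad/s.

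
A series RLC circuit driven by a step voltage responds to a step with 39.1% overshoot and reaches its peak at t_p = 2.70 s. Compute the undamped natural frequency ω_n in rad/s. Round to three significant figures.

ω_n ≈ 1.21 rad/s

ζ from %OS: ζ = |ln 0.391|/√(π²+ln²0.391) = 0.286.
From t_p = π/ω_d, ω_d = π/2.70 = 1.16 rad/s, so ω_n = ω_d/√(1−ζ²) = 1.21 rad/s.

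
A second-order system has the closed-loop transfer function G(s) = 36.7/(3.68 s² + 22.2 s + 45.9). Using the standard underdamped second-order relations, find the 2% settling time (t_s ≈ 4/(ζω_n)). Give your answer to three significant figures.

t_s ≈ 1.33 s

Dividing through by 3.68: denominator becomes s² + 6.033 s + 12.47.
So ω_n = √12.47 = 3.53 rad/s and ζ = 6.033/(2·3.53) = 0.854.
t_s ≈ 4/(ζω_n) = 1.33 s.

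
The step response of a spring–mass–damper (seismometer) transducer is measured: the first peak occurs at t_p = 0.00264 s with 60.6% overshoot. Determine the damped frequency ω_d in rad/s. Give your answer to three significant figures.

t_p = π/ω_d, so ω_d = π/0.00264 = 1190 rad/s.

ω_d ≈ 1190 rad/s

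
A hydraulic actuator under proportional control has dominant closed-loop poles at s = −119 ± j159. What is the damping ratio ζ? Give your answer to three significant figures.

|pole| = ω_n = √(119² + 159²) = 199 rad/s; ζ = cos θ = σ/ω_n = 0.599.

ζ ≈ 0.599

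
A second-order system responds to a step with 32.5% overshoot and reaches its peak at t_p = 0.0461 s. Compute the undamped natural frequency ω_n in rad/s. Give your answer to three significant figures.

ω_n ≈ 72.4 rad/s

From the overshoot, ζ = −ln(OS)/√(π²+ln²(OS)) = 0.337.
From t_p = π/ω_d, ω_d = π/0.0461 = 68.1 rad/s, so ω_n = ω_d/√(1−ζ²) = 72.4 rad/s.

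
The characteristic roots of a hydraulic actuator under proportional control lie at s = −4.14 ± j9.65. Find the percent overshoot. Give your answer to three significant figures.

With σ = 4.14, ω_d = 9.65: ω_n = √(σ²+ω_d²) = 10.5 rad/s, ζ = σ/ω_n = 0.394.
%OS = 100 e^{−πζ/√(1−ζ²)} with ζ = 0.394 gives 26.0%.

%OS ≈ 26.0%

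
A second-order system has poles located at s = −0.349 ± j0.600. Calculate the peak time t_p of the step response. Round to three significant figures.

t_p = π/ω_d with ω_d = 0.600 (the imaginary part), so t_p = 5.24 s.

t_p ≈ 5.24 s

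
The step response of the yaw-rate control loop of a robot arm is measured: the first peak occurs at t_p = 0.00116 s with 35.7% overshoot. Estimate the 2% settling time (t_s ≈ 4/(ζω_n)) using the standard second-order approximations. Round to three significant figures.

t_s ≈ 0.00450 s

ζ from %OS: ζ = |ln 0.357|/√(π²+ln²0.357) = 0.312.
t_p = π/ω_d ⇒ ω_d = 2710 rad/s; then ω_n = ω_d/√(1−ζ²) = 2850 rad/s.
t_s ≈ 4/(ζω_n) = 4/(0.312·2850) = 0.00450 s.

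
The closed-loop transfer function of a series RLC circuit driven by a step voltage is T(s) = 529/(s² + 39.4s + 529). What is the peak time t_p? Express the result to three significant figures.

ω_n = √529 = 23.0 rad/s; ζ = 39.4/(2·23.0) = 0.857.
ω_d = ω_n√(1−ζ²) = 11.9 rad/s. Then t_p = π/ω_d = 0.265 s.

t_p ≈ 0.265 s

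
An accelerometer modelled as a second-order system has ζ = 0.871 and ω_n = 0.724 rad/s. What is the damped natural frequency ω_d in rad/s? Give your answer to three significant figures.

ω_d = ω_n√(1−ζ²) = 0.724·√0.241 = 0.356 rad/s.

ω_d ≈ 0.356 rad/s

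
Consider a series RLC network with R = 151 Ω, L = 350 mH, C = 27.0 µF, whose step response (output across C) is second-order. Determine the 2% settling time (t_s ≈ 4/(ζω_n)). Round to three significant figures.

t_s ≈ 0.0185 s

For a series RLC circuit (capacitor voltage as output), ω_n = 1/√(LC) = 1/√(350 mH · 27.0 µF) = 325 rad/s.
ζ = (R/2)·√(C/L) = (151/2)·√(27.0 µF/350 mH) = 0.663.
t_s ≈ 4/(ζω_n) = 0.0185 s.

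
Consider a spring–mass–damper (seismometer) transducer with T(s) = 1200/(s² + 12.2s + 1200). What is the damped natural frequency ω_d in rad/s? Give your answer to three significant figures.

Comparing the denominator to s² + 2ζω_n s + ω_n²: ω_n = √1200 = 34.6 rad/s, and 2ζω_n = 12.2 so ζ = 12.2/(2·34.6) = 0.176.
ω_d = ω_n√(1−ζ²) = 34.1 rad/s.

ω_d ≈ 34.1 rad/s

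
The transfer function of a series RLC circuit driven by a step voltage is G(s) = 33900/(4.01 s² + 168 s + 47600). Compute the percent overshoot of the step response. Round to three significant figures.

%OS ≈ 54.0%

Dividing through by 4.01: denominator becomes s² + 41.90 s + 11870.
So ω_n = √11870 = 109 rad/s and ζ = 41.90/(2·109) = 0.192.
Overshoot: exp(−π·0.192/√(1−0.192²)) = 0.540, i.e. 54.0%.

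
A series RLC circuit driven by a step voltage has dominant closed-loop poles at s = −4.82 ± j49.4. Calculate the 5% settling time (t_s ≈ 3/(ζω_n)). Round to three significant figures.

For poles at −σ ± jω_d, ζω_n = σ = 4.82, so t_s ≈ 3/σ = 0.622 s.

t_s ≈ 0.622 s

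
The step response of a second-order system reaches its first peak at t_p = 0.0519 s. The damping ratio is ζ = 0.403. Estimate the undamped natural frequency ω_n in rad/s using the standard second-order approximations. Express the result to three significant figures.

Peak time t_p = π/ω_d, so ω_d = π/t_p = π/0.0519 = 60.5 rad/s.
ω_n = ω_d/√(1−ζ²) = 60.5/√0.838 = 66.1 rad/s.

ω_n ≈ 66.1 rad/s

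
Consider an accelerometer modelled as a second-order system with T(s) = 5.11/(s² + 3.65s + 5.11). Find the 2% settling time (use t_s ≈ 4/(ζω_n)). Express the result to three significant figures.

t_s ≈ 2.19 s

ω_n = √5.11 = 2.26 rad/s; ζ = 3.65/(2·2.26) = 0.807.
t_s ≈ 4/(ζω_n) = 4/(0.807·2.26) = 2.19 s.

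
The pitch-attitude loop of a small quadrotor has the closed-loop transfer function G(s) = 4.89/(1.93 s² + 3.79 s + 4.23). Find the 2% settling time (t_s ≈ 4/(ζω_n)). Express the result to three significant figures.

t_s ≈ 4.07 s

Dividing through by 1.93: denominator becomes s² + 1.964 s + 2.192.
So ω_n = √2.192 = 1.48 rad/s and ζ = 1.964/(2·1.48) = 0.663.
t_s ≈ 4/(ζω_n) = 4.07 s.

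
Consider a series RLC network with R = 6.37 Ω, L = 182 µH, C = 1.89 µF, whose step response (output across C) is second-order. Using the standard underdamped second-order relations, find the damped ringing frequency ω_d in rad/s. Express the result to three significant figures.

ω_d ≈ 51000 rad/s

For a series RLC circuit (capacitor voltage as output), ω_n = 1/√(LC) = 1/√(182 µH · 1.89 µF) = 53900 rad/s.
ζ = (R/2)·√(C/L) = (6.37/2)·√(1.89 µF/182 µH) = 0.325.
The damped frequency ω_d = ω_n√(1−ζ²) = 51000 rad/s.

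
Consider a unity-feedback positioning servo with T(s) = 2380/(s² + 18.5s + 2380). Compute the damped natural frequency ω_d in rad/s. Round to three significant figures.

ω_n = √2380 = 48.8 rad/s; ζ = 18.5/(2·48.8) = 0.190.
ω_d = ω_n√(1−ζ²) = 47.9 rad/s.

ω_d ≈ 47.9 rad/s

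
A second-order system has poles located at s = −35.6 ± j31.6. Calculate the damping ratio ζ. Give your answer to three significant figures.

|pole| = ω_n = √(35.6² + 31.6²) = 47.6 rad/s; ζ = cos θ = σ/ω_n = 0.748.

ζ ≈ 0.748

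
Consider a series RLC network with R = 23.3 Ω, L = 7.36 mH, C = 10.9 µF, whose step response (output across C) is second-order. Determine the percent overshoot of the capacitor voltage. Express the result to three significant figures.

%OS ≈ 20.7%

For a series RLC circuit (capacitor voltage as output), ω_n = 1/√(LC) = 1/√(7.36 mH · 10.9 µF) = 3530 rad/s.
ζ = (R/2)·√(C/L) = (23.3/2)·√(10.9 µF/7.36 mH) = 0.448.
%OS = 100 e^{−πζ/√(1−ζ²)} with ζ = 0.448 gives 20.7%.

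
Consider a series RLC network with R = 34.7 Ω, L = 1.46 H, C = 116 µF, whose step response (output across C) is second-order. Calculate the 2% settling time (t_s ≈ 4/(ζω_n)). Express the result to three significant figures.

t_s ≈ 0.337 s

For a series RLC circuit (capacitor voltage as output), ω_n = 1/√(LC) = 1/√(1.46 H · 116 µF) = 76.8 rad/s.
ζ = (R/2)·√(C/L) = (34.7/2)·√(116 µF/1.46 H) = 0.155.
t_s ≈ 4/(ζω_n) = 0.337 s.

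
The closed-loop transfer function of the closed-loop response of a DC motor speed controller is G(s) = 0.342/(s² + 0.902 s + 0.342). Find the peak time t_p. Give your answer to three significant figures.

t_p ≈ 8.44 s

ω_n = √0.342 = 0.585 rad/s; ζ = 0.902/(2·0.585) = 0.771.
ω_d = 0.585·√(1 − 0.771²) = 0.372 rad/s. Then t_p = π/ω_d = 8.44 s.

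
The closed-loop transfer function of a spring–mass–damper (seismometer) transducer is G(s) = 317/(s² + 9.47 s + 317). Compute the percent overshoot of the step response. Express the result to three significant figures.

%OS ≈ 42.0%

Matching coefficients with s² + 2ζω_n s + ω_n² gives ω_n² = 317 ⇒ ω_n = 17.8 rad/s, and ζ = 9.47/(2ω_n) = 0.266.
%OS = 100·exp(−πζ/√(1−ζ²)) = 42.0%.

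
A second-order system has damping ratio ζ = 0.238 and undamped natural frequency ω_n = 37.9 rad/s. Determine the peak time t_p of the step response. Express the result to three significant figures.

The damped frequency is ω_d = ω_n√(1−ζ²) = 37.9·√(1−0.0566) = 36.8 rad/s.
Peak time t_p = π/ω_d = π/36.8 = 0.0853 s.

t_p ≈ 0.0853 s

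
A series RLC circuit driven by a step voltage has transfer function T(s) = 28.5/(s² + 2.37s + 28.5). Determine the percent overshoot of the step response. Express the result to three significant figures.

ω_n = √28.5 = 5.34 rad/s; ζ = 2.37/(2·5.34) = 0.222.
%OS = 100·exp(−πζ/√(1−ζ²)) = 48.9%.

%OS ≈ 48.9%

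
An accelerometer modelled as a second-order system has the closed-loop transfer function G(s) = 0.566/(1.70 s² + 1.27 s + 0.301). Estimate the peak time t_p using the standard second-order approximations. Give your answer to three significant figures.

Dividing through by 1.70: denominator becomes s² + 0.7471 s + 0.1771.
So ω_n = √0.1771 = 0.421 rad/s and ζ = 0.7471/(2·0.421) = 0.888.
ω_d = 0.421·√(1 − 0.888²) = 0.194 rad/s. t_p = π/ω_d = 16.2 s.

t_p ≈ 16.2 s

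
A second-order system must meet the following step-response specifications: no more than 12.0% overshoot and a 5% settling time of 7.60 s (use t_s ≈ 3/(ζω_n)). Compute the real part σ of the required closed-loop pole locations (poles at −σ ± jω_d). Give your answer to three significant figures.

The settling-time spec alone fixes σ = ζω_n = 3/t_s = 3/7.60 = 0.395.
(Overshoot then fixes ζ = 0.559 and hence ω_d = σ·√(1−ζ²)/ζ = 0.585 rad/s.)

σ ≈ 0.395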